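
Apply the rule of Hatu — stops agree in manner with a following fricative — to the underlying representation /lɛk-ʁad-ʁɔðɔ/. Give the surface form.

The rule targets /k/ (voiceless velar stop), which sits before the trigger /ʁ/ (fricative).
A voiceless velar fricative is [x], so the surface segment is [x].
The same rule applies at the second boundary: /d/ → [z] next to /ʁ/.

[lɛxʁazʁɔðɔ]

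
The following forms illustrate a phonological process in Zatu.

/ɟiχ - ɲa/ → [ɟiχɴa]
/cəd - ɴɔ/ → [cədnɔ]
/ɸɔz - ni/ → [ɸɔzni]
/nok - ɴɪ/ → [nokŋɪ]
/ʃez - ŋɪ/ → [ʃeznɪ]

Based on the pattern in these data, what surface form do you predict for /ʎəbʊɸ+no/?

The data show progressive place assimilation: /ɲ/ → [ɴ] after /χ/; /ɴ/ → [n] after /d/; /ɴ/ → [ŋ] after /k/; /ŋ/ → [n] after /z/. In each pair only place changes, matching the preceding consonant, while manner and voice stay constant.
Nothing changes in [ɸɔzni]: there the adjacent consonants already agree in place (/n/ and /z/ are both alveolar), so this form is consistent with the same rule.
/n/ is a voiced alveolar nasal. The preceding trigger /ɸ/ is bilabial, so /n/ must become bilabial as well.
Changing only its place to bilabial gives [m] — the voiced bilabial nasal.

[ʎəbʊɸmo]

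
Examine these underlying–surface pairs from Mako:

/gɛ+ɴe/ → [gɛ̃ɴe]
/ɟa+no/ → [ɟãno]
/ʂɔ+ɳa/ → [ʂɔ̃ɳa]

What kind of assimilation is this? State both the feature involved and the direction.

regressive nasality assimilation (vowel nasalisation)

The vowel /ɛ/ surfaces as nasalised [ɛ̃] next to the following nasal /ɴ/ — it has acquired the [+nasal] feature of its neighbour.
The other forms show the same pattern: /a/ → [ã] before /n/; /ɔ/ → [ɔ̃] before /ɳ/ — each time a vowel is nasalised next to a following nasal.
Because the conditioning nasal is to the right of the vowel that changes, the process is regressive (anticipatory).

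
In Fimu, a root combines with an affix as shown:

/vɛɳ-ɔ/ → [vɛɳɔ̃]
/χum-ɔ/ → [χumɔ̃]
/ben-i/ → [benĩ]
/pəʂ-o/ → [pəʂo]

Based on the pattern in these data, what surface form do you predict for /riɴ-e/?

The data show progressive nasality assimilation (vowel nasalisation): /ɔ/ → [ɔ̃] after /ɳ/; /ɔ/ → [ɔ̃] after /m/; /i/ → [ĩ] after /n/ — a vowel is nasalised by an immediately preceding nasal consonant.
No change occurs in [pəʂo] because the vowel at the boundary is adjacent to an oral consonant, not a nasal (/o/ next to /ʂ/).
/e/ sits next to the nasal /ɴ/ and is therefore nasalised to [ẽ].

[riɴẽ]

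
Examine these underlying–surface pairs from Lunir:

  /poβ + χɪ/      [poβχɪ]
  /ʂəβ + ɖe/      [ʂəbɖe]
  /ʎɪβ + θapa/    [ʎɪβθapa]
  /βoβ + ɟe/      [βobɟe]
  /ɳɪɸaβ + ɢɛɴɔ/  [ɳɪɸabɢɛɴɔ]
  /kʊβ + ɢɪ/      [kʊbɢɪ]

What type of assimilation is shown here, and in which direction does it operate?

The segment that alternates is /β/, which surfaces as [b] when adjacent to /ɖ/.
The change fricative → stop matches the manner of the following /ɖ/, identifying this as manner assimilation.
Place and voice are unchanged, so the assimilation is partial, not total.
Checking the remaining alternations: /β/ → [b] before /ɟ/ (fricative → stop, matching a stop); /β/ → [b] before /ɢ/ (fricative → stop, matching a stop) — only manner changes, and always toward the following segment.
Nothing changes in [poβχɪ], [ʎɪβθapa]: there the adjacent consonants already agree in manner (/β/ and /χ/ are both fricatives; /β/ and /θ/ are both fricatives), so these forms are consistent with the same rule.
Since the segment that changes precedes the conditioning segment, the assimilation is regressive.

regressive manner assimilation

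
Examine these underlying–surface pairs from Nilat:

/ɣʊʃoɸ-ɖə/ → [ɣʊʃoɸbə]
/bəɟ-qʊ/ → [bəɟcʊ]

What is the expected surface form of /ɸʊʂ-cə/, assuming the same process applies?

[ɸʊʂʈə]

The data show progressive place assimilation: /ɖ/ → [b] after /ɸ/; /q/ → [c] after /ɟ/. In each pair only place changes, matching the preceding consonant, while manner and voice stay constant.
/c/ is a voiceless palatal stop. The preceding trigger /ʂ/ is retroflex, so /c/ must become retroflex as well.
Changing only its place to retroflex gives [ʈ] — the voiceless retroflex stop.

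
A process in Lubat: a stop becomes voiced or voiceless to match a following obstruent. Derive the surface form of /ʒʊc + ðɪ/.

[ʒʊɟðɪ]

/c/ is a voiceless palatal stop. The following trigger /ð/ is voiced, so /c/ must become voiced as well.
A voiced palatal stop is [ɟ], so the surface segment is [ɟ].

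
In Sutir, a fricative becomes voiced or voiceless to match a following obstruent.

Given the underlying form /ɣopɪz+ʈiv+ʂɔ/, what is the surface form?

[ɣopɪsʈifʂɔ]

The rule targets /z/ (voiced alveolar fricative), which sits before the trigger /ʈ/ (voiceless).
The voiceless alveolar fricative is [s], so /z/ → [s].
The same rule applies at the second boundary: /v/ → [f] next to /ʂ/.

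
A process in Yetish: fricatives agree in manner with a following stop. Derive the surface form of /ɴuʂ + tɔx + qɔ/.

[ɴuʈtɔkqɔ]

The rule targets /ʂ/ (voiceless retroflex fricative), which sits before the trigger /t/ (stop).
A voiceless retroflex stop is [ʈ], so the surface segment is [ʈ].
At the second juncture, /x/ likewise becomes [k] adjacent to /q/.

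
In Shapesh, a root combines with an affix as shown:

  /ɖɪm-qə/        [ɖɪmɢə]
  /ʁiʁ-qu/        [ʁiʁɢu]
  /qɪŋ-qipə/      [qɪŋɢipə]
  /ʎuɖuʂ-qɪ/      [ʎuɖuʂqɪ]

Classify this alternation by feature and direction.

Comparing underlying and surface forms, /q/ → [ɢ] is the alternation; the neighbouring /m/ is constant.
/q/ is voiceless while /m/ is voiced; the output [ɢ] is voiced, matching the trigger — so the feature that spreads is voicing.
Place and manner are unchanged, so the assimilation is partial, not total.
Checking the remaining alternations: /q/ → [ɢ] after /ʁ/ (voiceless → voiced, matching voiced); /q/ → [ɢ] after /ŋ/ (voiceless → voiced, matching voiced) — only voicing changes, and always toward the preceding segment.
No alternation appears in [ʎuɖuʂqɪ]: there the adjacent consonants already agree in voicing (/q/ and /ʂ/ are both voiceless), so this form is consistent with the same rule.
The trigger is the preceding segment, so the direction is progressive (perseverative).

progressive voicing assimilation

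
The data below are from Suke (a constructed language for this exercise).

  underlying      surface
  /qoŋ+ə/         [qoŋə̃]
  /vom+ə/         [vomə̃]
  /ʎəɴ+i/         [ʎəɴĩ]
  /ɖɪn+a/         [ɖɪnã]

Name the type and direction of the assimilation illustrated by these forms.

progressive nasality assimilation (vowel nasalisation)

The vowel /ə/ surfaces as nasalised [ə̃] next to the preceding nasal /ŋ/ — it has acquired the [+nasal] feature of its neighbour.
The other forms show the same pattern: /ə/ → [ə̃] after /m/; /i/ → [ĩ] after /ɴ/; /a/ → [ã] after /n/ — each time a vowel is nasalised next to a preceding nasal.
Because the conditioning nasal is to the left of the vowel that changes, the process is progressive (perseverative).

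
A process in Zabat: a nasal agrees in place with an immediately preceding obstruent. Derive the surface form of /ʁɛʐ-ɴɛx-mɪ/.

The rule targets /ɴ/ (voiced uvular nasal), which sits after the trigger /ʐ/ (retroflex).
Changing only its place to retroflex gives [ɳ] — the voiced retroflex nasal.
The same rule applies at the second boundary: /m/ → [ŋ] next to /x/.

[ʁɛʐɳɛxŋɪ]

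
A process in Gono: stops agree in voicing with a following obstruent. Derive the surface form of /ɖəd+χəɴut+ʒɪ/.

/d/ is a voiced alveolar stop. The following trigger /χ/ is voiceless, so /d/ must become voiceless as well.
Changing only its voicing to voiceless gives [t] — the voiceless alveolar stop.
At the second juncture, /t/ likewise becomes [d] adjacent to /ʒ/.

[ɖətχəɴudʒɪ]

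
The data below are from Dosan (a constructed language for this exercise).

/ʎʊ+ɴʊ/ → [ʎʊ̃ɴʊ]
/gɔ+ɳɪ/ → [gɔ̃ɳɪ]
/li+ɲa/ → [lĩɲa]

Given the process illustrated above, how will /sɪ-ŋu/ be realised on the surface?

[sɪ̃ŋu]

The data show regressive nasality assimilation (vowel nasalisation): /ʊ/ → [ʊ̃] before /ɴ/; /ɔ/ → [ɔ̃] before /ɳ/; /i/ → [ĩ] before /ɲ/ — a vowel is nasalised by an immediately following nasal consonant.
The vowel /ɪ/ is adjacent to the following nasal /ŋ/, so it acquires [+nasal] and surfaces as [ɪ̃].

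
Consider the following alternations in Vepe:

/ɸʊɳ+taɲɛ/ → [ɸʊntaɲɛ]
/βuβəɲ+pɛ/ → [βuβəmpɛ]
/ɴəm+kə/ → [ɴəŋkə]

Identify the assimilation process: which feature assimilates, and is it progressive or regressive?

The segment that alternates is /ɳ/, which surfaces as [n] when adjacent to /t/.
/ɳ/ is retroflex while /t/ is alveolar; the output [n] is alveolar, matching the trigger — so the feature that spreads is place.
Manner and voice are unchanged, so the assimilation is partial, not total.
The same holds elsewhere in the data: /ɲ/ → [m] before /p/ (palatal → bilabial, matching bilabial); /m/ → [ŋ] before /k/ (bilabial → velar, matching velar) — only place changes, and always toward the following segment.
Since the segment that changes precedes the conditioning segment, the assimilation is regressive.

regressive place assimilation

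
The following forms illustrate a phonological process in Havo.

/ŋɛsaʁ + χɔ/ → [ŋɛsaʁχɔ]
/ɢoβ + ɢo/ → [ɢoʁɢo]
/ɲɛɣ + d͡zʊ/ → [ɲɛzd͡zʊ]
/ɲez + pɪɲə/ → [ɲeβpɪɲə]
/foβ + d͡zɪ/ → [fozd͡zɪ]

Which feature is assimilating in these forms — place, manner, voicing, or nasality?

Underlying /β/ is realised as [ʁ] next to /ɢ/; /ɢ/ itself does not change.
/β/ is bilabial while /ɢ/ is uvular; the output [ʁ] is uvular, matching the trigger — so the feature that spreads is place.
The same holds elsewhere in the data: /ɣ/ → [z] before /d͡z/ (velar → alveolar, matching alveolar); /z/ → [β] before /p/ (alveolar → bilabial, matching bilabial); /β/ → [z] before /d͡z/ (bilabial → alveolar, matching alveolar) — only place changes, and always toward the following segment.
No alternation appears in [ŋɛsaʁχɔ]: there the adjacent consonants already agree in place (/ʁ/ and /χ/ are both uvular), so this form is consistent with the same rule.

place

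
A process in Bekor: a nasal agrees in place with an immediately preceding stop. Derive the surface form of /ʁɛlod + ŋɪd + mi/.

[ʁɛlodnɪdni]

The rule targets /ŋ/ (voiced velar nasal), which sits after the trigger /d/ (alveolar).
The voiced alveolar nasal is [n], so /ŋ/ → [n].
At the second juncture, /m/ likewise becomes [n] adjacent to /d/.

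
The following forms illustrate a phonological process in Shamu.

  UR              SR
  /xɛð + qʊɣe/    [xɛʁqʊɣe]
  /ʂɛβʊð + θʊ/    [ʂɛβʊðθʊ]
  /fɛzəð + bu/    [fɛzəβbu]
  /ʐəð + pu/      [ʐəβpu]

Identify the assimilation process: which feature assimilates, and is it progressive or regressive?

regressive place assimilation

Underlying /ð/ is realised as [ʁ] next to /q/; /q/ itself does not change.
/ð/ is dental while /q/ is uvular; the output [ʁ] is uvular, matching the trigger — so the feature that spreads is place.
Manner and voice are unchanged, so the assimilation is partial, not total.
Checking the remaining alternations: /ð/ → [β] before /b/ (dental → bilabial, matching bilabial); /ð/ → [β] before /p/ (dental → bilabial, matching bilabial) — only place changes, and always toward the following segment.
Nothing changes in [ʂɛβʊðθʊ]: there the adjacent consonants already agree in place (/ð/ and /θ/ are both dental), so this form is consistent with the same rule.
The trigger is the following segment, so the direction is regressive (anticipatory).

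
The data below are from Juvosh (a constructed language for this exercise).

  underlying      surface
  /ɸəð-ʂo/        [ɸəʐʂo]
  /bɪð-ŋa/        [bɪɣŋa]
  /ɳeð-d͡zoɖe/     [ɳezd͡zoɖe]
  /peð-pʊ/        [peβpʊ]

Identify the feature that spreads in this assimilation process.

Comparing underlying and surface forms, /ð/ → [ʐ] is the alternation; the neighbouring /ʂ/ is constant.
/ð/ is dental while /ʂ/ is retroflex; the output [ʐ] is retroflex, matching the trigger — so the feature that spreads is place.
The same holds elsewhere in the data: /ð/ → [ɣ] before /ŋ/ (dental → velar, matching velar); /ð/ → [z] before /d͡z/ (dental → alveolar, matching alveolar); /ð/ → [β] before /p/ (dental → bilabial, matching bilabial) — only place changes, and always toward the following segment.

place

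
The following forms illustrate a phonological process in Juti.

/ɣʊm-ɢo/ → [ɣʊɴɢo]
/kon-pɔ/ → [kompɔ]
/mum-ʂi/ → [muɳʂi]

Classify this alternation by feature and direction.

Underlying /m/ is realised as [ɴ] next to /ɢ/; /ɢ/ itself does not change.
The change bilabial → uvular matches the place of the following /ɢ/, identifying this as place assimilation.
Manner and voice are unchanged, so the assimilation is partial, not total.
The same holds elsewhere in the data: /n/ → [m] before /p/ (alveolar → bilabial, matching bilabial); /m/ → [ɳ] before /ʂ/ (bilabial → retroflex, matching retroflex) — only place changes, and always toward the following segment.
The trigger is the following segment, so the direction is regressive (anticipatory).

regressive place assimilation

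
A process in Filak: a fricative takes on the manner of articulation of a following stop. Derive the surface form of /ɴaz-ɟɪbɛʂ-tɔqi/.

[ɴadɟɪbɛʈtɔqi]

The rule targets /z/ (voiced alveolar fricative), which sits before the trigger /ɟ/ (stop).
Changing only its manner to stop gives [d] — the voiced alveolar stop.
At the second juncture, /ʂ/ likewise becomes [ʈ] adjacent to /t/.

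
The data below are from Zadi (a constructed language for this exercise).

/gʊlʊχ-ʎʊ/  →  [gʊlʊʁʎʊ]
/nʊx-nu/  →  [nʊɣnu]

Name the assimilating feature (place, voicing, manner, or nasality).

voicing

Underlying /χ/ is realised as [ʁ] next to /ʎ/; /ʎ/ itself does not change.
The change voiceless → voiced matches the voicing of the following /ʎ/, identifying this as voicing assimilation.
Checking the remaining alternation: /x/ → [ɣ] before /n/ (voiceless → voiced, matching voiced) — only voicing changes, and always toward the following segment.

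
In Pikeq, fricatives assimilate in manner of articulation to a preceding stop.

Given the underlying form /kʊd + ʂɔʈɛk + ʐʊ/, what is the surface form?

The rule targets /ʂ/ (voiceless retroflex fricative), which sits after the trigger /d/ (stop).
Changing only its manner to stop gives [ʈ] — the voiceless retroflex stop.
At the second juncture, /ʐ/ likewise becomes [ɖ] adjacent to /k/.

[kʊdʈɔʈɛkɖʊ]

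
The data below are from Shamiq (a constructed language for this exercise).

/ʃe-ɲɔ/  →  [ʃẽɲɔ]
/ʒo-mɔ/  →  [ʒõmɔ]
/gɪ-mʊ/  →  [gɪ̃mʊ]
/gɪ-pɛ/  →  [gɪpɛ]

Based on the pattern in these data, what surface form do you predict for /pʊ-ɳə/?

The data show regressive nasality assimilation (vowel nasalisation): /e/ → [ẽ] before /ɲ/; /o/ → [õ] before /m/; /ɪ/ → [ɪ̃] before /m/ — a vowel is nasalised by an immediately following nasal consonant.
No change occurs in [gɪpɛ] because the vowel at the boundary is adjacent to an oral consonant, not a nasal (/ɪ/ next to /p/).
The vowel /ʊ/ is adjacent to the following nasal /ɳ/, so it acquires [+nasal] and surfaces as [ʊ̃].

[pʊ̃ɳə]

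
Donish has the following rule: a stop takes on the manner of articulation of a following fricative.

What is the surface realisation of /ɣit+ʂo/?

The rule targets /t/ (voiceless alveolar stop), which sits before the trigger /ʂ/ (fricative).
The voiceless alveolar fricative is [s], so /t/ → [s].

[ɣisʂo]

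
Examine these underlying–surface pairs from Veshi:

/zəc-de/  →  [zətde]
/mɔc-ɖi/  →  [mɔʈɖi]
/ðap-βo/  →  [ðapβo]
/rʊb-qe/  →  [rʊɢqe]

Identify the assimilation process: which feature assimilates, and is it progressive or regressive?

regressive place assimilation

The segment that alternates is /c/, which surfaces as [t] when adjacent to /d/.
/c/ is palatal while /d/ is alveolar; the output [t] is alveolar, matching the trigger — so the feature that spreads is place.
Manner and voice are unchanged, so the assimilation is partial, not total.
Checking the remaining alternations: /c/ → [ʈ] before /ɖ/ (palatal → retroflex, matching retroflex); /b/ → [ɢ] before /q/ (bilabial → uvular, matching uvular) — only place changes, and always toward the following segment.
No alternation appears in [ðapβo]: there the adjacent consonants already agree in place (/p/ and /β/ are both bilabial), so this form is consistent with the same rule.
The trigger is the following segment, so the direction is regressive (anticipatory).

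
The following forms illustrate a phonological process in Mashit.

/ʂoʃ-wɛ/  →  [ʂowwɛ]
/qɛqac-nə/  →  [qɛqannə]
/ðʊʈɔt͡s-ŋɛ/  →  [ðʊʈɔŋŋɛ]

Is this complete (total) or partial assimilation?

total assimilation

The segment that alternates is /ʃ/, which surfaces as [w] when adjacent to /w/.
The output [w] is identical to the trigger /w/ — every feature (place, manner, voicing) has been copied — so this is total assimilation.
The remaining alternations confirm this: /c/ → [n] before /n/; /t͡s/ → [ŋ] before /ŋ/ — in each case the output is a copy of the following consonant.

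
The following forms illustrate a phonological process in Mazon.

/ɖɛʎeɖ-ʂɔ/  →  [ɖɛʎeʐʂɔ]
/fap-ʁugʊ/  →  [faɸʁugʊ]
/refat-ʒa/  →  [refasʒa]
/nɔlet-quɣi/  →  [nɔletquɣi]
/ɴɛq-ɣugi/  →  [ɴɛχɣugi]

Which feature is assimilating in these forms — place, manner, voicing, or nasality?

manner

Comparing underlying and surface forms, /ɖ/ → [ʐ] is the alternation; the neighbouring /ʂ/ is constant.
/ɖ/ is a stop while /ʂ/ is a fricative; the output [ʐ] is a fricative, matching the trigger — so the feature that spreads is manner.
The same holds elsewhere in the data: /p/ → [ɸ] before /ʁ/ (stop → fricative, matching a fricative); /t/ → [s] before /ʒ/ (stop → fricative, matching a fricative); /q/ → [χ] before /ɣ/ (stop → fricative, matching a fricative) — only manner changes, and always toward the following segment.
No alternation appears in [nɔletquɣi]: there the adjacent consonants already agree in manner (/t/ and /q/ are both stops), so this form is consistent with the same rule.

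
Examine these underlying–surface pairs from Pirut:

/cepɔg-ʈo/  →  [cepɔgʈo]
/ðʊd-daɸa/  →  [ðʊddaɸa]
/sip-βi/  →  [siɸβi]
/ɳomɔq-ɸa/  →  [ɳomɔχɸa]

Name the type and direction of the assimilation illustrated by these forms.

Comparing underlying and surface forms, /p/ → [ɸ] is the alternation; the neighbouring /β/ is constant.
The change stop → fricative matches the manner of the following /β/, identifying this as manner assimilation.
Place and voice are unchanged, so the assimilation is partial, not total.
The other alternating form patterns the same way: /q/ → [χ] before /ɸ/ (stop → fricative, matching a fricative) — only manner changes, and always toward the following segment.
No alternation appears in [cepɔgʈo], [ðʊddaɸa]: there the adjacent consonants already agree in manner (/g/ and /ʈ/ are both stops; /d/ and /d/ are both stops), so these forms are consistent with the same rule.
The trigger is the following segment, so the direction is regressive (anticipatory).

regressive manner assimilation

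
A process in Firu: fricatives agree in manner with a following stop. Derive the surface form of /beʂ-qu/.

[beʈqu]

/ʂ/ is a voiceless retroflex fricative. The following trigger /q/ is a stop, so /ʂ/ must become a stop as well.
Changing only its manner to stop gives [ʈ] — the voiceless retroflex stop.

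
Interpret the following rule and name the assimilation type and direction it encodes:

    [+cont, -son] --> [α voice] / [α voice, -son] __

progressive voicing assimilation

The rule copies [voice] from the environment onto the target, so the assimilating feature is voicing.
The conditioning segment sits to the left of the focus bar, meaning the trigger precedes the segment that changes — progressive assimilation.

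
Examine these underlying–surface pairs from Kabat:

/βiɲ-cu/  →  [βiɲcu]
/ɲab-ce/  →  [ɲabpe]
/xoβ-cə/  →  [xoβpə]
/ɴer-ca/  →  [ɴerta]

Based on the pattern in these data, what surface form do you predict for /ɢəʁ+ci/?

The data show progressive place assimilation: /c/ → [p] after /b/; /c/ → [p] after /β/; /c/ → [t] after /r/. In each pair only place changes, matching the preceding consonant, while manner and voice stay constant.
Nothing changes in [βiɲcu]: there the adjacent consonants already agree in place (/c/ and /ɲ/ are both palatal), so this form is consistent with the same rule.
The rule targets /c/ (voiceless palatal stop), which sits after the trigger /ʁ/ (uvular).
A voiceless uvular stop is [q], so the surface segment is [q].

[ɢəʁqi]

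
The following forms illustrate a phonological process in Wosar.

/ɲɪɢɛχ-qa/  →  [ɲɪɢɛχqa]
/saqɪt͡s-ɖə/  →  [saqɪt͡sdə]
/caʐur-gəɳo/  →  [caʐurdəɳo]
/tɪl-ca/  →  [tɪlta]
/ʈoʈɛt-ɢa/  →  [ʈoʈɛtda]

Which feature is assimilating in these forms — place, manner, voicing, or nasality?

place

Underlying /ɖ/ is realised as [d] next to /t͡s/; /t͡s/ itself does not change.
/ɖ/ is retroflex while /t͡s/ is alveolar; the output [d] is alveolar, matching the trigger — so the feature that spreads is place.
The other alternating forms pattern the same way: /g/ → [d] after /r/ (velar → alveolar, matching alveolar); /c/ → [t] after /l/ (palatal → alveolar, matching alveolar); /ɢ/ → [d] after /t/ (uvular → alveolar, matching alveolar) — only place changes, and always toward the preceding segment.
Nothing changes in [ɲɪɢɛχqa]: there the adjacent consonants already agree in place (/q/ and /χ/ are both uvular), so this form is consistent with the same rule.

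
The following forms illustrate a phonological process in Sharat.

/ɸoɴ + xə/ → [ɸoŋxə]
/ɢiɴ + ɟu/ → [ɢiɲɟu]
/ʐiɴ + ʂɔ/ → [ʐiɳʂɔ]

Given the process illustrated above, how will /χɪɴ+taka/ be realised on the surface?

The data show regressive place assimilation: /ɴ/ → [ŋ] before /x/; /ɴ/ → [ɲ] before /ɟ/; /ɴ/ → [ɳ] before /ʂ/. In each pair only place changes, matching the following consonant, while manner and voice stay constant.
The rule targets /ɴ/ (voiced uvular nasal), which sits before the trigger /t/ (alveolar).
The voiced alveolar nasal is [n], so /ɴ/ → [n].

[χɪntaka]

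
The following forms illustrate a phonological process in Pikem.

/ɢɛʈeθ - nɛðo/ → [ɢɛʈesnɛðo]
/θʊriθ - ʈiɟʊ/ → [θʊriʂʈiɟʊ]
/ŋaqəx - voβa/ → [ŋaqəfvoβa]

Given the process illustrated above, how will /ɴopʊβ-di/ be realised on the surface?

[ɴopʊzdi]

The data show regressive place assimilation: /θ/ → [s] before /n/; /θ/ → [ʂ] before /ʈ/; /x/ → [f] before /v/. In each pair only place changes, matching the following consonant, while manner and voice stay constant.
/β/ is a voiced bilabial fricative. The following trigger /d/ is alveolar, so /β/ must become alveolar as well.
Changing only its place to alveolar gives [z] — the voiced alveolar fricative.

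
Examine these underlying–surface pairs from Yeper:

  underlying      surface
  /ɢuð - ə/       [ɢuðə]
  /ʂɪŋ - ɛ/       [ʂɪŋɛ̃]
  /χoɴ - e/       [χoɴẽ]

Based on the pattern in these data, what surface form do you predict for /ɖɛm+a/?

[ɖɛmã]

The data show progressive nasality assimilation (vowel nasalisation): /ɛ/ → [ɛ̃] after /ŋ/; /e/ → [ẽ] after /ɴ/ — a vowel is nasalised by an immediately preceding nasal consonant.
No change occurs in [ɢuðə] because the vowel at the boundary is adjacent to an oral consonant, not a nasal (/ə/ next to /ð/).
/a/ sits next to the nasal /m/ and is therefore nasalised to [ã].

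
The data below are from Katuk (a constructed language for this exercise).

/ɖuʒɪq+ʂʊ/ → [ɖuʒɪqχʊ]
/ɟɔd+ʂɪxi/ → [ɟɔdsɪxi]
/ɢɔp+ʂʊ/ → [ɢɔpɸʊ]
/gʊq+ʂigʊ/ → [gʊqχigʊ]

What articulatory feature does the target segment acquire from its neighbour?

place

The segment that alternates is /ʂ/, which surfaces as [χ] when adjacent to /q/.
The change retroflex → uvular matches the place of the preceding /q/, identifying this as place assimilation.
The same holds elsewhere in the data: /ʂ/ → [s] after /d/ (retroflex → alveolar, matching alveolar); /ʂ/ → [ɸ] after /p/ (retroflex → bilabial, matching bilabial) — only place changes, and always toward the preceding segment.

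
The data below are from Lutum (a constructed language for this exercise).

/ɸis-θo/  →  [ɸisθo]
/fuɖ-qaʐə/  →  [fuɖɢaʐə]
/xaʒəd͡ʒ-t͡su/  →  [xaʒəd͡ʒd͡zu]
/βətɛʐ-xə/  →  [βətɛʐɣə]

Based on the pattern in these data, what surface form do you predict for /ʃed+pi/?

[ʃedbi]

The data show progressive voicing assimilation: /q/ → [ɢ] after /ɖ/; /t͡s/ → [d͡z] after /d͡ʒ/; /x/ → [ɣ] after /ʐ/. In each pair only voicing changes, matching the preceding consonant, while place and manner stay constant.
Nothing changes in [ɸisθo]: there the adjacent consonants already agree in voicing (/θ/ and /s/ are both voiceless), so this form is consistent with the same rule.
The rule targets /p/ (voiceless bilabial stop), which sits after the trigger /d/ (voiced).
The voiced bilabial stop is [b], so /p/ → [b].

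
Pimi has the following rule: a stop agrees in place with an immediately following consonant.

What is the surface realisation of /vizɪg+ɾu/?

The rule targets /g/ (voiced velar stop), which sits before the trigger /ɾ/ (alveolar).
Changing only its place to alveolar gives [d] — the voiced alveolar stop.

[vizɪdɾu]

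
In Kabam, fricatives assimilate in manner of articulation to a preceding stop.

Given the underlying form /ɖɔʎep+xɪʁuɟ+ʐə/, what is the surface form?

/x/ is a voiceless velar fricative. The preceding trigger /p/ is a stop, so /x/ must become a stop as well.
Changing only its manner to stop gives [k] — the voiceless velar stop.
At the second juncture, /ʐ/ likewise becomes [ɖ] adjacent to /ɟ/.

[ɖɔʎepkɪʁuɟɖə]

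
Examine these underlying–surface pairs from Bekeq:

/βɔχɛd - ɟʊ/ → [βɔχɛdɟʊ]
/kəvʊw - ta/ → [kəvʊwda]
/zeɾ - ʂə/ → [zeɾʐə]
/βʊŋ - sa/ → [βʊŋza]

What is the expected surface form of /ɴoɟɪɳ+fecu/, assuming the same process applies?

[ɴoɟɪɳvecu]

The data show progressive voicing assimilation: /t/ → [d] after /w/; /ʂ/ → [ʐ] after /ɾ/; /s/ → [z] after /ŋ/. In each pair only voicing changes, matching the preceding consonant, while place and manner stay constant.
No alternation appears in [βɔχɛdɟʊ]: there the adjacent consonants already agree in voicing (/ɟ/ and /d/ are both voiced), so this form is consistent with the same rule.
The rule targets /f/ (voiceless labiodental fricative), which sits after the trigger /ɳ/ (voiced).
Changing only its voicing to voiced gives [v] — the voiced labiodental fricative.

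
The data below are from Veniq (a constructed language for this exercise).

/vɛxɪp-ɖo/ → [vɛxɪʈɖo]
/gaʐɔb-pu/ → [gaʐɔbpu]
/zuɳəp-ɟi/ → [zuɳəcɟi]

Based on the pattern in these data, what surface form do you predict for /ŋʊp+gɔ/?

The data show regressive place assimilation: /p/ → [ʈ] before /ɖ/; /p/ → [c] before /ɟ/. In each pair only place changes, matching the following consonant, while manner and voice stay constant.
No alternation appears in [gaʐɔbpu]: there the adjacent consonants already agree in place (/b/ and /p/ are both bilabial), so this form is consistent with the same rule.
The rule targets /p/ (voiceless bilabial stop), which sits before the trigger /g/ (velar).
Changing only its place to velar gives [k] — the voiceless velar stop.

[ŋʊkgɔ]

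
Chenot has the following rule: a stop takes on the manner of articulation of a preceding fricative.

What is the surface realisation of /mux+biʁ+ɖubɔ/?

[muxβiʁʐubɔ]

The rule targets /b/ (voiced bilabial stop), which sits after the trigger /x/ (fricative).
A voiced bilabial fricative is [β], so the surface segment is [β].
At the second juncture, /ɖ/ likewise becomes [ʐ] adjacent to /ʁ/.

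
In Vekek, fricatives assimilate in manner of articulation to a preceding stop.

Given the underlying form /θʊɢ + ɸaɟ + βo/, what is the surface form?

The rule targets /ɸ/ (voiceless bilabial fricative), which sits after the trigger /ɢ/ (stop).
A voiceless bilabial stop is [p], so the surface segment is [p].
The same rule applies at the second boundary: /β/ → [b] next to /ɟ/.

[θʊɢpaɟbo]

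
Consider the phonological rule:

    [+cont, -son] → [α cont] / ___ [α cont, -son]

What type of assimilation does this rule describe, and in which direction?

regressive manner assimilation

The rule copies [cont] (continuancy) from the environment onto the target fricatives; since [±cont] encodes the stop/fricative manner contrast, the assimilating dimension is manner.
Since the environment is written after the underscore, the trigger follows the target; the direction is regressive.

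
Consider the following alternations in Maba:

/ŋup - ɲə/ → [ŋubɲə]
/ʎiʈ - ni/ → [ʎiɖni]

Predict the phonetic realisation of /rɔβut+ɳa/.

[rɔβudɳa]

The data show regressive voicing assimilation: /p/ → [b] before /ɲ/; /ʈ/ → [ɖ] before /n/. In each pair only voicing changes, matching the following consonant, while place and manner stay constant.
/t/ is a voiceless alveolar stop. The following trigger /ɳ/ is voiced, so /t/ must become voiced as well.
A voiced alveolar stop is [d], so the surface segment is [d].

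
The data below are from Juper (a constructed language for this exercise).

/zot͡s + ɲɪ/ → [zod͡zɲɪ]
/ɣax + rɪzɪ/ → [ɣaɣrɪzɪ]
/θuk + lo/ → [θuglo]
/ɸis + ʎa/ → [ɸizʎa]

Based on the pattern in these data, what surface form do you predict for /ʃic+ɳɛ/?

[ʃiɟɳɛ]

The data show regressive voicing assimilation: /t͡s/ → [d͡z] before /ɲ/; /x/ → [ɣ] before /r/; /k/ → [g] before /l/; /s/ → [z] before /ʎ/. In each pair only voicing changes, matching the following consonant, while place and manner stay constant.
/c/ is a voiceless palatal stop. The following trigger /ɳ/ is voiced, so /c/ must become voiced as well.
The voiced palatal stop is [ɟ], so /c/ → [ɟ].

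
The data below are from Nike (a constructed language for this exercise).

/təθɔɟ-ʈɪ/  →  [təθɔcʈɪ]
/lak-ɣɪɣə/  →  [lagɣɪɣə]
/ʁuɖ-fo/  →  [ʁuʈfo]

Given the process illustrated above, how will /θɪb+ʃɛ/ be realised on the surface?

The data show regressive voicing assimilation: /ɟ/ → [c] before /ʈ/; /k/ → [g] before /ɣ/; /ɖ/ → [ʈ] before /f/. In each pair only voicing changes, matching the following consonant, while place and manner stay constant.
The rule targets /b/ (voiced bilabial stop), which sits before the trigger /ʃ/ (voiceless).
A voiceless bilabial stop is [p], so the surface segment is [p].

[θɪpʃɛ]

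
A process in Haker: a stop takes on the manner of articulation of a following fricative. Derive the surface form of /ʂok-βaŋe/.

The rule targets /k/ (voiceless velar stop), which sits before the trigger /β/ (fricative).
A voiceless velar fricative is [x], so the surface segment is [x].

[ʂoxβaŋe]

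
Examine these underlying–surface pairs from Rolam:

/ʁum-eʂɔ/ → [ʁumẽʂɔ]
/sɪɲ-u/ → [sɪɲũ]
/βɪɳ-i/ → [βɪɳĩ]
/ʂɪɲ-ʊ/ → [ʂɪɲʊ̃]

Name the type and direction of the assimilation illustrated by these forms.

progressive nasality assimilation (vowel nasalisation)

The vowel /e/ surfaces as nasalised [ẽ] next to the preceding nasal /m/ — it has acquired the [+nasal] feature of its neighbour.
Likewise in the remaining data: /u/ → [ũ] after /ɲ/; /i/ → [ĩ] after /ɳ/; /ʊ/ → [ʊ̃] after /ɲ/ — each time a vowel is nasalised next to a preceding nasal.
Because the conditioning nasal is to the left of the vowel that changes, the process is progressive (perseverative).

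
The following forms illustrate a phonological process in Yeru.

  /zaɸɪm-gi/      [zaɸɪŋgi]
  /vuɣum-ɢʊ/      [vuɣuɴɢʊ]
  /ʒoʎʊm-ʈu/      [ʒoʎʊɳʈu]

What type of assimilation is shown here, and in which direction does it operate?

Underlying /m/ is realised as [ŋ] next to /g/; /g/ itself does not change.
The change bilabial → velar matches the place of the following /g/, identifying this as place assimilation.
Manner and voice are unchanged, so the assimilation is partial, not total.
The other alternating forms pattern the same way: /m/ → [ɴ] before /ɢ/ (bilabial → uvular, matching uvular); /m/ → [ɳ] before /ʈ/ (bilabial → retroflex, matching retroflex) — only place changes, and always toward the following segment.
The trigger is the following segment, so the direction is regressive (anticipatory).

regressive place assimilation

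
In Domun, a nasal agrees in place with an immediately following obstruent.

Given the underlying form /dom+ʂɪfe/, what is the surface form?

[doɳʂɪfe]

/m/ is a voiced bilabial nasal. The following trigger /ʂ/ is retroflex, so /m/ must become retroflex as well.
The voiced retroflex nasal is [ɳ], so /m/ → [ɳ].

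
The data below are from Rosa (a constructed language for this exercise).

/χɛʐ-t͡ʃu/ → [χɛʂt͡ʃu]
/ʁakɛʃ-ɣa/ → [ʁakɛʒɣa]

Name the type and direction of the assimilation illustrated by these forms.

Underlying /ʐ/ is realised as [ʂ] next to /t͡ʃ/; /t͡ʃ/ itself does not change.
The change voiced → voiceless matches the voicing of the following /t͡ʃ/, identifying this as voicing assimilation.
Place and manner are unchanged, so the assimilation is partial, not total.
The other alternating form patterns the same way: /ʃ/ → [ʒ] before /ɣ/ (voiceless → voiced, matching voiced) — only voicing changes, and always toward the following segment.
The trigger is the following segment, so the direction is regressive (anticipatory).

regressive voicing assimilation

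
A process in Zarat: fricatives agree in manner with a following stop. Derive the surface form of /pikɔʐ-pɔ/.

The rule targets /ʐ/ (voiced retroflex fricative), which sits before the trigger /p/ (stop).
A voiced retroflex stop is [ɖ], so the surface segment is [ɖ].

[pikɔɖpɔ]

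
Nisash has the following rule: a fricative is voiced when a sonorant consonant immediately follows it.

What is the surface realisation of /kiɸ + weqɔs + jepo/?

[kiβweqɔzjepo]

The rule targets /ɸ/ (voiceless bilabial fricative), which sits before the trigger /w/ (voiced).
The voiced bilabial fricative is [β], so /ɸ/ → [β].
The same rule applies at the second boundary: /s/ → [z] next to /j/.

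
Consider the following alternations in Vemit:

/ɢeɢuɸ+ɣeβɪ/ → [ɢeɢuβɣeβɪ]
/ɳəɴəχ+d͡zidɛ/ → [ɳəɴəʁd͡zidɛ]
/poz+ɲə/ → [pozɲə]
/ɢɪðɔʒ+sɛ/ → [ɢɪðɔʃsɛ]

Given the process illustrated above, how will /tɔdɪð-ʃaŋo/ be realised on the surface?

The data show regressive voicing assimilation: /ɸ/ → [β] before /ɣ/; /χ/ → [ʁ] before /d͡z/; /ʒ/ → [ʃ] before /s/. In each pair only voicing changes, matching the following consonant, while place and manner stay constant.
No alternation appears in [pozɲə]: there the adjacent consonants already agree in voicing (/z/ and /ɲ/ are both voiced), so this form is consistent with the same rule.
The rule targets /ð/ (voiced dental fricative), which sits before the trigger /ʃ/ (voiceless).
The voiceless dental fricative is [θ], so /ð/ → [θ].

[tɔdɪθʃaŋo]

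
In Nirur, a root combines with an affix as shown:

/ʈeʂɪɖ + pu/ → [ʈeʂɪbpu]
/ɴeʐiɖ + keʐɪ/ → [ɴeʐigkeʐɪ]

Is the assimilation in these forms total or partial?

partial assimilation

The segment that alternates is /ɖ/, which surfaces as [b] when adjacent to /p/.
The change retroflex → bilabial matches the place of the following /p/, identifying this as place assimilation.
Manner and voice are unchanged, so the assimilation is partial, not total.
The same holds elsewhere in the data: /ɖ/ → [g] before /k/ (retroflex → velar, matching velar) — only place changes, and always toward the following segment.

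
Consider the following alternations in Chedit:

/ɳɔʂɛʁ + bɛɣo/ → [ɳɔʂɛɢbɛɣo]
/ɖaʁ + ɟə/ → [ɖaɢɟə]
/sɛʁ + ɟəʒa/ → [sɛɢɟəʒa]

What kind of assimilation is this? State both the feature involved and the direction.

Underlying /ʁ/ is realised as [ɢ] next to /b/; /b/ itself does not change.
/ʁ/ is a fricative while /b/ is a stop; the output [ɢ] is a stop, matching the trigger — so the feature that spreads is manner.
Place and voice are unchanged, so the assimilation is partial, not total.
The other alternating form patterns the same way: /ʁ/ → [ɢ] before /ɟ/ (fricative → stop, matching a stop) — only manner changes, and always toward the following segment.
Since the segment that changes precedes the conditioning segment, the assimilation is regressive.

regressive manner assimilation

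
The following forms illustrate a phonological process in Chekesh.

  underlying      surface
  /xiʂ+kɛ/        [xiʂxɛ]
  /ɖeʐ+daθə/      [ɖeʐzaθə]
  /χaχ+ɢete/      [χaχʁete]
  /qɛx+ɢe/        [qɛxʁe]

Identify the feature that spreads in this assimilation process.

manner

The segment that alternates is /k/, which surfaces as [x] when adjacent to /ʂ/.
/k/ is a stop while /ʂ/ is a fricative; the output [x] is a fricative, matching the trigger — so the feature that spreads is manner.
Checking the remaining alternations: /d/ → [z] after /ʐ/ (stop → fricative, matching a fricative); /ɢ/ → [ʁ] after /χ/ (stop → fricative, matching a fricative); /ɢ/ → [ʁ] after /x/ (stop → fricative, matching a fricative) — only manner changes, and always toward the preceding segment.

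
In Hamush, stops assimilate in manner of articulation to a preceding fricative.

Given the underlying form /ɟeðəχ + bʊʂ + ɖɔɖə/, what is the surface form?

/b/ is a voiced bilabial stop. The preceding trigger /χ/ is a fricative, so /b/ must become a fricative as well.
Changing only its manner to fricative gives [β] — the voiced bilabial fricative.
The same rule applies at the second boundary: /ɖ/ → [ʐ] next to /ʂ/.

[ɟeðəχβʊʂʐɔɖə]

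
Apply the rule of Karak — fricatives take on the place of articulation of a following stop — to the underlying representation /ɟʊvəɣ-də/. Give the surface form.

/ɣ/ is a voiced velar fricative. The following trigger /d/ is alveolar, so /ɣ/ must become alveolar as well.
A voiced alveolar fricative is [z], so the surface segment is [z].

[ɟʊvəzdə]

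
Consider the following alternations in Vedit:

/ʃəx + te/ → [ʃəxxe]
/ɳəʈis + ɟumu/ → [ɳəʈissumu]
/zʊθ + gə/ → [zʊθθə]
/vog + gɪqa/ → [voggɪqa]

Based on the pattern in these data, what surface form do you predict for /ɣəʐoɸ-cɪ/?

The data show progressive total assimilation (/t/ → [x] after /x/; /ɟ/ → [s] after /s/; /g/ → [θ] after /θ/): in every case the target segment becomes identical to its preceding neighbour, copying more than a single feature.
In [voggɪqa] the two consonants at the boundary are already identical (/g/ + /g/), so the rule applies vacuously and nothing changes.
/c/ is the segment targeted by the rule; it sits immediately after /ɸ/, so it assimilates completely and surfaces as [ɸ].

[ɣəʐoɸɸɪ]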